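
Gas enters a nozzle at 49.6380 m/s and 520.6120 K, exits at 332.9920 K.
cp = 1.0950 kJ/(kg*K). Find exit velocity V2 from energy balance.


dT = 187.6200 K
2*cp*1000*dT = 410887.8000
V1^2 = 2463.9310
V2 = sqrt(413351.7310) = 642.9244 m/s

642.9244 m/s


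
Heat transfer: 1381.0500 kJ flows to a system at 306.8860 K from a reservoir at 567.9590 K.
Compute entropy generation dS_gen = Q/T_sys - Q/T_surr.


dS_sys = 1381.0500/306.8860 = 4.5002 kJ/K
dS_surr = -1381.0500/567.9590 = -2.4316 kJ/K
dS_gen = 4.5002 - 2.4316 = 2.0686 kJ/K (irreversible)

dS_gen = 2.0686 kJ/K, irreversible


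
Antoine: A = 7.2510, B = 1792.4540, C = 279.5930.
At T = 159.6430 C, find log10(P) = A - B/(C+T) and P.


C+T = 439.2360
B/(C+T) = 4.0808
log10(P) = 7.2510 - 4.0808 = 3.1702
P = 10^3.1702 = 1479.6366 mmHg

1479.6366 mmHg


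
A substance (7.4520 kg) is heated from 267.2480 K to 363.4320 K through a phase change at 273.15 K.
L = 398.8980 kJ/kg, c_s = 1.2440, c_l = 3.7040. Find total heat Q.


Q1 (sensible, solid) = 7.4520 * 1.2440 * 5.9020 = 54.7132 kJ
Q2 (latent) = 7.4520 * 398.8980 = 2972.5879 kJ
Q3 (sensible, liquid) = 7.4520 * 3.7040 * 90.2820 = 2491.9825 kJ
Q_total = 5519.2837 kJ

5519.2837 kJ


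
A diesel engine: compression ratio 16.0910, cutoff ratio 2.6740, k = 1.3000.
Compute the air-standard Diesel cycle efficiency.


r^(k-1) = 2.3013
rc^k = 3.5918
eta = 0.4825 = 48.2483%

48.2483%


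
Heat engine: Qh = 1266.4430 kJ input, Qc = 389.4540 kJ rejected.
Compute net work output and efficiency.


W = 1266.4430 - 389.4540 = 876.9890 kJ
eta = 876.9890 / 1266.4430 = 0.6925 = 69.2482%

W = 876.9890 kJ, eta = 69.2482%


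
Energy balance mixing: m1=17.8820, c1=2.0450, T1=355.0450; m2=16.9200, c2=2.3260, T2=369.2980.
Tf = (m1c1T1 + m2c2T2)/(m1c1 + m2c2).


num = 27517.5931
den = 75.9246
Tf = 362.4331 K

362.4331 K


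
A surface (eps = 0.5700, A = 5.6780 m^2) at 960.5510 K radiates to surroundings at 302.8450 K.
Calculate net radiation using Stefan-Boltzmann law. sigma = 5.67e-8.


T^4 = 8.5130e+11
Tsurr^4 = 8.4117e+09
Q = 0.5700 * 5.67e-8 * 5.6780 * 8.4289e+11 = 154675.8178 W

154675.8178 W


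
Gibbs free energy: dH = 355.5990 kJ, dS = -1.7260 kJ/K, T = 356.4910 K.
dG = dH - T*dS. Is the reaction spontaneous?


T*dS = 356.4910 * -1.7260 = -615.3035 kJ
dG = 355.5990 + 615.3035 = 970.9025 kJ (non-spontaneous)

dG = 970.9025 kJ, non-spontaneous


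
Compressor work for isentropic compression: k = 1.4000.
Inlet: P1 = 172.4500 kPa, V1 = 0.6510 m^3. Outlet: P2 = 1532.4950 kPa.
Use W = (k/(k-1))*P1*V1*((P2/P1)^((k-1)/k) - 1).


(k-1)/k = 0.2857
(P2/P1)^exp = 1.8667
W = 3.5000 * 172.4500 * 0.6510 * (1.8667 - 1) = 340.5381 kJ

340.5381 kJ


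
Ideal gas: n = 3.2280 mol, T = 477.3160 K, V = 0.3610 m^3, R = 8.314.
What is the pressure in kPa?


P = nRT/V = 3.2280 * 8.314 * 477.3160 / 0.3610
= 12810.0121 / 0.3610 = 35484.7980 Pa = 35.4848 kPa

35.4848 kPa


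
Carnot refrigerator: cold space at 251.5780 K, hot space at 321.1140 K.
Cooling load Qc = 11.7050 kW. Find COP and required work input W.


COP = 251.5780 / 69.5360 = 3.6180
W = 11.7050 / 3.6180 = 3.2353 kW

COP = 3.6180, W = 3.2353 kW


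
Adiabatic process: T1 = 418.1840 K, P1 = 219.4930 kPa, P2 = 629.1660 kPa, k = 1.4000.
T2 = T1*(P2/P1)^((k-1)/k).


(k-1)/k = 0.2857
(P2/P1)^exp = 1.3510
T2 = 418.1840 * 1.3510 = 564.9855 K

564.9855 K


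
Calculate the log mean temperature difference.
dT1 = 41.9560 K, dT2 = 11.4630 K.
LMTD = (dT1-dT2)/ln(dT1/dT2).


dT1/dT2 = 3.6601
ln(dT1/dT2) = 1.2975
LMTD = 30.4930 / 1.2975 = 23.5014 K

23.5014 K


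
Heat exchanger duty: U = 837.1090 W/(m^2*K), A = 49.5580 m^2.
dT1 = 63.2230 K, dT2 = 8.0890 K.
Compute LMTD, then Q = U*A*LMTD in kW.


LMTD = 26.8140 K
Q = 837.1090 * 49.5580 * 26.8140 = 1112391.6879 W = 1112.3917 kW

1112.3917 kW


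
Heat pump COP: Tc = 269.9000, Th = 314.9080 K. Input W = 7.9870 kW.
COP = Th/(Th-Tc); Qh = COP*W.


COP = 314.9080 / 45.0080 = 6.9967
Qh = 6.9967 * 7.9870 = 55.8827 kW

COP = 6.9967, Qh = 55.8827 kW


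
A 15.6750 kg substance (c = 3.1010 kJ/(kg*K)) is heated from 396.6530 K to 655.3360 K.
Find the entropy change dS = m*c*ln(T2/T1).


T2/T1 = 1.6522
ln(T2/T1) = 0.5021
dS = 15.6750 * 3.1010 * 0.5021 = 24.4055 kJ/K

24.4055 kJ/K


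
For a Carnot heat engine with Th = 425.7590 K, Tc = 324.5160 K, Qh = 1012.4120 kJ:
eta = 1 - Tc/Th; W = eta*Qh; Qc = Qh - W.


eta = 1 - 324.5160/425.7590 = 0.2378
W = 0.2378 * 1012.4120 = 240.7457 kJ
Qc = 1012.4120 - 240.7457 = 771.6663 kJ

eta = 23.7794%, W = 240.7457 kJ, Qc = 771.6663 kJ


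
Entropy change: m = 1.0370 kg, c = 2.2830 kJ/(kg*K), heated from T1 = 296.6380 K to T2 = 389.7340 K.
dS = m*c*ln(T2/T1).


T2/T1 = 1.3138
ln(T2/T1) = 0.2730
dS = 1.0370 * 2.2830 * 0.2730 = 0.6462 kJ/K

0.6462 kJ/K


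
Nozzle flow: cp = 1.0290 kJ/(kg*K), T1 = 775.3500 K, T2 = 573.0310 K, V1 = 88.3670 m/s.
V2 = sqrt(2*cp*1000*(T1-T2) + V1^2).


dT = 202.3190 K
2*cp*1000*dT = 416372.5020
V1^2 = 7808.7267
V2 = sqrt(424181.2287) = 651.2920 m/s

651.2920 m/s


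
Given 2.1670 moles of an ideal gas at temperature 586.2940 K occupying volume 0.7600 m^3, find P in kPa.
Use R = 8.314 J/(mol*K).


P = nRT/V = 2.1670 * 8.314 * 586.2940 / 0.7600
= 10562.9295 / 0.7600 = 13898.5914 Pa = 13.8986 kPa

13.8986 kPa


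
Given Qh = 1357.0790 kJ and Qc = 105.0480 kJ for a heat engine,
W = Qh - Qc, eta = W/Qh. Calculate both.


W = 1357.0790 - 105.0480 = 1252.0310 kJ
eta = 1252.0310 / 1357.0790 = 0.9226 = 92.2593%

W = 1252.0310 kJ, eta = 92.2593%


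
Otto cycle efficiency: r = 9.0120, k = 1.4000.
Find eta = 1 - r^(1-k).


r^(k-1) = 2.4095
eta = 1 - 1/2.4095 = 0.5850 = 58.4978%

58.4978%


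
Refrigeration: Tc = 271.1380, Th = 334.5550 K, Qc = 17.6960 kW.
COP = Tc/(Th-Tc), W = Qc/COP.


COP = 271.1380 / 63.4170 = 4.2755
W = 17.6960 / 4.2755 = 4.1390 kW

COP = 4.2755, W = 4.1390 kW


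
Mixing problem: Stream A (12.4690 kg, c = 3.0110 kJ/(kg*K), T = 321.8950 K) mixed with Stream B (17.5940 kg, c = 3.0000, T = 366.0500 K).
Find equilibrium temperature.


num = 31406.1282
den = 90.3262
Tf = 347.6969 K

347.6969 K


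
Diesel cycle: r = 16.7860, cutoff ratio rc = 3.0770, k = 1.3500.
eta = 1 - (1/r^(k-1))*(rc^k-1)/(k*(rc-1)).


r^(k-1) = 2.6837
rc^k = 4.5601
eta = 0.5269 = 52.6895%

52.6895%


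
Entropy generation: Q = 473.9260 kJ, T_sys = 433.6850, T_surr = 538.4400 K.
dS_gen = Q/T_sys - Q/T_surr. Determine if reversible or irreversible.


dS_sys = 473.9260/433.6850 = 1.0928 kJ/K
dS_surr = -473.9260/538.4400 = -0.8802 kJ/K
dS_gen = 1.0928 - 0.8802 = 0.2126 kJ/K (irreversible)

dS_gen = 0.2126 kJ/K, irreversible


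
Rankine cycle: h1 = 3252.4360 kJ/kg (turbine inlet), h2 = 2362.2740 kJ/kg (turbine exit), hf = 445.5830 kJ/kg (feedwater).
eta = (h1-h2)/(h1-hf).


W = 890.1620 kJ/kg
Q_in = 2806.8530 kJ/kg
eta = 0.3171 = 31.7139%

eta = 31.7139%


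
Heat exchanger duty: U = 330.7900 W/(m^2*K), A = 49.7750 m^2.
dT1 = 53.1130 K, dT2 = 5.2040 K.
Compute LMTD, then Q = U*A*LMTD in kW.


LMTD = 20.6238 K
Q = 330.7900 * 49.7750 * 20.6238 = 339572.5915 W = 339.5726 kW

339.5726 kW


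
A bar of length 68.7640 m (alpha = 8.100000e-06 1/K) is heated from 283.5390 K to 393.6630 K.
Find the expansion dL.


dT = 110.1240 K
dL = 8.100000e-06 * 68.7640 * 110.1240 = 0.061338 m
L_final = 68.825338 m

dL = 0.061338 m


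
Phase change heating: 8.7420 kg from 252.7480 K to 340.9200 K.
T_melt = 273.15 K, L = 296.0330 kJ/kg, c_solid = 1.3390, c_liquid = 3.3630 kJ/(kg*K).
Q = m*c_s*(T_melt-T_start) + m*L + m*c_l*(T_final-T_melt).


Q1 (sensible, solid) = 8.7420 * 1.3390 * 20.4020 = 238.8164 kJ
Q2 (latent) = 8.7420 * 296.0330 = 2587.9205 kJ
Q3 (sensible, liquid) = 8.7420 * 3.3630 * 67.7700 = 1992.3937 kJ
Q_total = 4819.1306 kJ

4819.1306 kJ


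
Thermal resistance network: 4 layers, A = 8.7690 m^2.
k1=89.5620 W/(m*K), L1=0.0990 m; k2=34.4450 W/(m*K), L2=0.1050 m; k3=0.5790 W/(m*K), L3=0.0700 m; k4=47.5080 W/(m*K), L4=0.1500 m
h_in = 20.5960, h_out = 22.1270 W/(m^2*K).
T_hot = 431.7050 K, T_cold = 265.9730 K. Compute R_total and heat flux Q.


R_conv_in = 1/(20.5960*8.7690) = 0.0055
R_1 = 0.0990/(89.5620*8.7690) = 0.0001
R_2 = 0.1050/(34.4450*8.7690) = 0.0003
R_3 = 0.0700/(0.5790*8.7690) = 0.0138
R_4 = 0.1500/(47.5080*8.7690) = 0.0004
R_conv_out = 1/(22.1270*8.7690) = 0.0052
R_total = 0.0253 K/W
Q = 165.7320 / 0.0253 = 6547.7131 W

R_total = 0.0253 K/W, Q = 6547.7131 W


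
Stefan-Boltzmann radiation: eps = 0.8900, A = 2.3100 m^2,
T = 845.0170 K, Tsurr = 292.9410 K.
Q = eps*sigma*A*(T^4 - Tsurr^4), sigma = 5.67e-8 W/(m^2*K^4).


T^4 = 5.0987e+11
Tsurr^4 = 7.3641e+09
Q = 0.8900 * 5.67e-8 * 2.3100 * 5.0251e+11 = 58577.1929 W

58577.1929 W


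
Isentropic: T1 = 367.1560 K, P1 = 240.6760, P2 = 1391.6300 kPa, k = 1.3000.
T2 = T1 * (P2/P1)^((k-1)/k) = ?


(k-1)/k = 0.2308
(P2/P1)^exp = 1.4992
T2 = 367.1560 * 1.4992 = 550.4499 K

550.4499 K


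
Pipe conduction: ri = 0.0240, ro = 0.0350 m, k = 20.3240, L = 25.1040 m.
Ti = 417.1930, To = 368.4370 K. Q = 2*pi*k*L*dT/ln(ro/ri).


dT = 48.7560 K
ln(ro/ri) = 0.3773
Q = 2*pi*20.3240*25.1040*48.7560 / 0.3773 = 414266.5660 W

414266.5660 W


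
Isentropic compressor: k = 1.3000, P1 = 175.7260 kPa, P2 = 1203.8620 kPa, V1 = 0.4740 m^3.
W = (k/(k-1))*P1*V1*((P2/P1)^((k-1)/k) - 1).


(k-1)/k = 0.2308
(P2/P1)^exp = 1.5591
W = 4.3333 * 175.7260 * 0.4740 * (1.5591 - 1) = 201.7883 kJ

201.7883 kJ


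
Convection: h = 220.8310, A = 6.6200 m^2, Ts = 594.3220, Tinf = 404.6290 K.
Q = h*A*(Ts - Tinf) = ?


dT = 189.6930 K
Q = 220.8310 * 6.6200 * 189.6930 = 277312.4281 W

277312.4281 W


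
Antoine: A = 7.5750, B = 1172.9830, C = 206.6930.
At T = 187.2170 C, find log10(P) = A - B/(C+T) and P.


C+T = 393.9100
B/(C+T) = 2.9778
log10(P) = 7.5750 - 2.9778 = 4.5972
P = 10^4.5972 = 39555.3817 mmHg

39555.3817 mmHg


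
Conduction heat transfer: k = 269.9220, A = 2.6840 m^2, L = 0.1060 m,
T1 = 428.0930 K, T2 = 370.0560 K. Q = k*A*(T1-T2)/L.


dT = 58.0370 K
Q = 269.9220 * 2.6840 * 58.0370 / 0.1060 = 396661.3490 W

396661.3490 W


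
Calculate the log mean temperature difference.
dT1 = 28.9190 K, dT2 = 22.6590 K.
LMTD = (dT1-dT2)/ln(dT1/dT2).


dT1/dT2 = 1.2763
ln(dT1/dT2) = 0.2439
LMTD = 6.2600 / 0.2439 = 25.6619 K

25.6619 K


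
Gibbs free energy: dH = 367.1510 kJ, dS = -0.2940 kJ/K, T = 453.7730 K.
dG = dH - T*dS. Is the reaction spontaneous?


T*dS = 453.7730 * -0.2940 = -133.4093 kJ
dG = 367.1510 + 133.4093 = 500.5603 kJ (non-spontaneous)

dG = 500.5603 kJ, non-spontaneous


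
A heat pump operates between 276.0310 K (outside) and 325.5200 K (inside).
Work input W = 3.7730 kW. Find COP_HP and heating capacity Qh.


COP = 325.5200 / 49.4890 = 6.5776
Qh = 6.5776 * 3.7730 = 24.8174 kW

COP = 6.5776, Qh = 24.8174 kW


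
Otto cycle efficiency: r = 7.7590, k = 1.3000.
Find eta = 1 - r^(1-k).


r^(k-1) = 1.8490
eta = 1 - 1/1.8490 = 0.4592 = 45.9173%

45.9173%


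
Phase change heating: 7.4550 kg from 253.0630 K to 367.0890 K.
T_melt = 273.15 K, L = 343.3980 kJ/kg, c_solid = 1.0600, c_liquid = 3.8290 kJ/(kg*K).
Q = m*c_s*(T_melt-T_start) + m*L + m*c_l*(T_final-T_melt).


Q1 (sensible, solid) = 7.4550 * 1.0600 * 20.0870 = 158.7335 kJ
Q2 (latent) = 7.4550 * 343.3980 = 2560.0321 kJ
Q3 (sensible, liquid) = 7.4550 * 3.8290 * 93.9390 = 2681.5071 kJ
Q_total = 5400.2727 kJ

5400.2727 kJ


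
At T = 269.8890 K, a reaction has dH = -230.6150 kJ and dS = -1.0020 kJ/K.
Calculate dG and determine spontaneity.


T*dS = 269.8890 * -1.0020 = -270.4288 kJ
dG = -230.6150 + 270.4288 = 39.8138 kJ (non-spontaneous)

dG = 39.8138 kJ, non-spontaneous


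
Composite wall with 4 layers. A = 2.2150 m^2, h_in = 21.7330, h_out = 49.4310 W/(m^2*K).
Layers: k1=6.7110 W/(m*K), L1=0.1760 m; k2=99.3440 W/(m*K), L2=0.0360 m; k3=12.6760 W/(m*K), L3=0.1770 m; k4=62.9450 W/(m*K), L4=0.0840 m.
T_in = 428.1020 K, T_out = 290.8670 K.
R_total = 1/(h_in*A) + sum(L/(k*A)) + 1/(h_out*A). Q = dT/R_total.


R_conv_in = 1/(21.7330*2.2150) = 0.0208
R_1 = 0.1760/(6.7110*2.2150) = 0.0118
R_2 = 0.0360/(99.3440*2.2150) = 0.0002
R_3 = 0.1770/(12.6760*2.2150) = 0.0063
R_4 = 0.0840/(62.9450*2.2150) = 0.0006
R_conv_out = 1/(49.4310*2.2150) = 0.0091
R_total = 0.0488 K/W
Q = 137.2350 / 0.0488 = 2811.2286 W

R_total = 0.0488 K/W, Q = 2811.2286 W


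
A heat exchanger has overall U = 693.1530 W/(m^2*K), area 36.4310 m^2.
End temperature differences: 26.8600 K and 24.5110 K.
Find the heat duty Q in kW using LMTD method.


LMTD = 25.6676 K
Q = 693.1530 * 36.4310 * 25.6676 = 648164.5325 W = 648.1645 kW

648.1645 kW


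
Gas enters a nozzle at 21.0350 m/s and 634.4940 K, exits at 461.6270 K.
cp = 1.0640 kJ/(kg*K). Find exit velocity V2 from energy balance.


dT = 172.8670 K
2*cp*1000*dT = 367860.9760
V1^2 = 442.4712
V2 = sqrt(368303.4472) = 606.8801 m/s

606.8801 m/s


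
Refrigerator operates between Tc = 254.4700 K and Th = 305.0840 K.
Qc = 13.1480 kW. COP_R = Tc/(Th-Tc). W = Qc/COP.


COP = 254.4700 / 50.6140 = 5.0277
W = 13.1480 / 5.0277 = 2.6151 kW

COP = 5.0277, W = 2.6151 kW


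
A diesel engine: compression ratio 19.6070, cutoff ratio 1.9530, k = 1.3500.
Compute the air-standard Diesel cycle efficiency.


r^(k-1) = 2.8336
rc^k = 2.4686
eta = 0.5972 = 59.7164%

59.7164%


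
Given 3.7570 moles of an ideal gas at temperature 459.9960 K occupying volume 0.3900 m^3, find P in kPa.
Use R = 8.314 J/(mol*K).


P = nRT/V = 3.7570 * 8.314 * 459.9960 / 0.3900
= 14368.2961 / 0.3900 = 36841.7850 Pa = 36.8418 kPa

36.8418 kPa


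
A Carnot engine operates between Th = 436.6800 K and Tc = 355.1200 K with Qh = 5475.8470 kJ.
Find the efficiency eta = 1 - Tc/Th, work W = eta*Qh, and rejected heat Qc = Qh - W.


eta = 1 - 355.1200/436.6800 = 0.1868
W = 0.1868 * 5475.8470 = 1022.7399 kJ
Qc = 5475.8470 - 1022.7399 = 4453.1071 kJ

eta = 18.6773%, W = 1022.7399 kJ, Qc = 4453.1071 kJ


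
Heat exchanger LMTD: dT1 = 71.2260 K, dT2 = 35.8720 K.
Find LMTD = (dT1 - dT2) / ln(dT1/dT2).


dT1/dT2 = 1.9856
ln(dT1/dT2) = 0.6859
LMTD = 35.3540 / 0.6859 = 51.5439 K

51.5439 K


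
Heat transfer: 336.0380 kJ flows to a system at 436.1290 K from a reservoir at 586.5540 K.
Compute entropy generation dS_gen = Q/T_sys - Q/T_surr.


dS_sys = 336.0380/436.1290 = 0.7705 kJ/K
dS_surr = -336.0380/586.5540 = -0.5729 kJ/K
dS_gen = 0.7705 - 0.5729 = 0.1976 kJ/K (irreversible)

dS_gen = 0.1976 kJ/K, irreversible


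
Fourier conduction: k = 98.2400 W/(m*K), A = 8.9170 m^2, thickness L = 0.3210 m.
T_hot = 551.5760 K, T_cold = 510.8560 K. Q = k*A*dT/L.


dT = 40.7200 K
Q = 98.2400 * 8.9170 * 40.7200 / 0.3210 = 111124.5096 W

111124.5096 W


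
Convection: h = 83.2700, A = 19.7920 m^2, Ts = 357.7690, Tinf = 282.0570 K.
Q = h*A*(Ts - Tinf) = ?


dT = 75.7120 K
Q = 83.2700 * 19.7920 * 75.7120 = 124779.4208 W

124779.4208 W


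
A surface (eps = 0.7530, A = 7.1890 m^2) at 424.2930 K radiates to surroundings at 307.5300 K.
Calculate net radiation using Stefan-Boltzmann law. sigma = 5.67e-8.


T^4 = 3.2409e+10
Tsurr^4 = 8.9444e+09
Q = 0.7530 * 5.67e-8 * 7.1890 * 2.3464e+10 = 7202.0671 W

7202.0671 W


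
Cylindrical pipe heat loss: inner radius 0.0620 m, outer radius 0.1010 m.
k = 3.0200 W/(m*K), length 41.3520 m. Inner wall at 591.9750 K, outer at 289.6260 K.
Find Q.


dT = 302.3490 K
ln(ro/ri) = 0.4880
Q = 2*pi*3.0200*41.3520*302.3490 / 0.4880 = 486165.7806 W

486165.7806 W


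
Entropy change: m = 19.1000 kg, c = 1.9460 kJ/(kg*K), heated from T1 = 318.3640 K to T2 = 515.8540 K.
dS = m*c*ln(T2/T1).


T2/T1 = 1.6203
ln(T2/T1) = 0.4826
dS = 19.1000 * 1.9460 * 0.4826 = 17.9386 kJ/K

17.9386 kJ/K


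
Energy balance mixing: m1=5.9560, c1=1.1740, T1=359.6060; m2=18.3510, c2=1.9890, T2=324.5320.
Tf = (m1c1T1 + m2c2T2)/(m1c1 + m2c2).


num = 14359.9520
den = 43.4925
Tf = 330.1709 K

330.1709 K


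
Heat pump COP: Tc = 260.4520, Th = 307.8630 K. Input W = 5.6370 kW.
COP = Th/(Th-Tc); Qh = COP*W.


COP = 307.8630 / 47.4110 = 6.4935
Qh = 6.4935 * 5.6370 = 36.6038 kW

COP = 6.4935, Qh = 36.6038 kW


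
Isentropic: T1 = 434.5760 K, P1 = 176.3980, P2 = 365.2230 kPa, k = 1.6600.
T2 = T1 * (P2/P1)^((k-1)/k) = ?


(k-1)/k = 0.3976
(P2/P1)^exp = 1.3356
T2 = 434.5760 * 1.3356 = 580.4034 K

580.4034 K


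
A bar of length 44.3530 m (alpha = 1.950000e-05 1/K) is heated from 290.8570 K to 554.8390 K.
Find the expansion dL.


dT = 263.9820 K
dL = 1.950000e-05 * 44.3530 * 263.9820 = 0.228314 m
L_final = 44.581314 m

dL = 0.228314 m


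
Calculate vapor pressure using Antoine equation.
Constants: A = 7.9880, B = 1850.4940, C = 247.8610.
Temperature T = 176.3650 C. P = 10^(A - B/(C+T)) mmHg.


C+T = 424.2260
B/(C+T) = 4.3620
log10(P) = 7.9880 - 4.3620 = 3.6260
P = 10^3.6260 = 4226.2230 mmHg

4226.2230 mmHg


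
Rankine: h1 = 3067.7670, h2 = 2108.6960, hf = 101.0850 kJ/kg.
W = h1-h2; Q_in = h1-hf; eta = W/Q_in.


W = 959.0710 kJ/kg
Q_in = 2966.6820 kJ/kg
eta = 0.3233 = 32.3281%

eta = 32.3281%


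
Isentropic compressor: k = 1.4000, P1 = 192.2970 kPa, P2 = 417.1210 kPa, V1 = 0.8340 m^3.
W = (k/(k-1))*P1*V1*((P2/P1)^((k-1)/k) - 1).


(k-1)/k = 0.2857
(P2/P1)^exp = 1.2476
W = 3.5000 * 192.2970 * 0.8340 * (1.2476 - 1) = 138.9935 kJ

138.9935 kJ


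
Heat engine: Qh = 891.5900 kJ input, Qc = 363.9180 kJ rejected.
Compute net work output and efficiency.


W = 891.5900 - 363.9180 = 527.6720 kJ
eta = 527.6720 / 891.5900 = 0.5918 = 59.1833%

W = 527.6720 kJ, eta = 59.1833%


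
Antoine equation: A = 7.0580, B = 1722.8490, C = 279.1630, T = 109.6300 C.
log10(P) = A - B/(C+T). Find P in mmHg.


C+T = 388.7930
B/(C+T) = 4.4313
log10(P) = 7.0580 - 4.4313 = 2.6267
P = 10^2.6267 = 423.3740 mmHg

423.3740 mmHg


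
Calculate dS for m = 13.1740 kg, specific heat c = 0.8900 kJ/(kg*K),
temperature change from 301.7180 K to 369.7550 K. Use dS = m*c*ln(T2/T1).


T2/T1 = 1.2255
ln(T2/T1) = 0.2033
dS = 13.1740 * 0.8900 * 0.2033 = 2.3842 kJ/K

2.3842 kJ/K


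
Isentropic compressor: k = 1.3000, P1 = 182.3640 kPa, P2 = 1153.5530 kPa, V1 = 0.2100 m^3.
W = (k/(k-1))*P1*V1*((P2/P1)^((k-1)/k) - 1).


(k-1)/k = 0.2308
(P2/P1)^exp = 1.5306
W = 4.3333 * 182.3640 * 0.2100 * (1.5306 - 1) = 88.0579 kJ

88.0579 kJ


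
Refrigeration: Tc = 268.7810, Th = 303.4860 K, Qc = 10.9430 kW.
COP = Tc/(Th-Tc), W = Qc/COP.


COP = 268.7810 / 34.7050 = 7.7447
W = 10.9430 / 7.7447 = 1.4130 kW

COP = 7.7447, W = 1.4130 kW


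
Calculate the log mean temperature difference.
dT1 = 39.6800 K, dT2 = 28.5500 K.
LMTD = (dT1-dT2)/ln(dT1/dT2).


dT1/dT2 = 1.3898
ln(dT1/dT2) = 0.3292
LMTD = 11.1300 / 0.3292 = 33.8102 K

33.8102 K


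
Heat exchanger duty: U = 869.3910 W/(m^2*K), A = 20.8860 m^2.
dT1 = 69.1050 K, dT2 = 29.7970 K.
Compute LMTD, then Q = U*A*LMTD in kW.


LMTD = 46.7274 K
Q = 869.3910 * 20.8860 * 46.7274 = 848480.9518 W = 848.4810 kW

848.4810 kW


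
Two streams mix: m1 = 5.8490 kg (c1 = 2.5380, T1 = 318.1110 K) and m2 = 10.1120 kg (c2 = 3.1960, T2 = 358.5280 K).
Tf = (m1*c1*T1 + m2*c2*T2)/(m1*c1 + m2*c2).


num = 16309.1728
den = 47.1627
Tf = 345.8065 K

345.8065 K


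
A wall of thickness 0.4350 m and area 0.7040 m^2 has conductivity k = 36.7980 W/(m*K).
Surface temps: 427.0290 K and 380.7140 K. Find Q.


dT = 46.3150 K
Q = 36.7980 * 0.7040 * 46.3150 / 0.4350 = 2758.2224 W

2758.2224 W


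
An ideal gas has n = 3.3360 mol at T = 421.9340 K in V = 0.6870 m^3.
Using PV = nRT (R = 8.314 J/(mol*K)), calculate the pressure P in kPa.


P = nRT/V = 3.3360 * 8.314 * 421.9340 / 0.6870
= 11702.5521 / 0.6870 = 17034.2826 Pa = 17.0343 kPa

17.0343 kPa


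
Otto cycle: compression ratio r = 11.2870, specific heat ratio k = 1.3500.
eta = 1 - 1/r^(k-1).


r^(k-1) = 2.3356
eta = 1 - 1/2.3356 = 0.5718 = 57.1848%

57.1848%


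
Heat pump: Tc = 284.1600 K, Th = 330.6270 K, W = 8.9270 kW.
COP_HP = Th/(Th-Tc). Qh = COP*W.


COP = 330.6270 / 46.4670 = 7.1153
Qh = 7.1153 * 8.9270 = 63.5184 kW

COP = 7.1153, Qh = 63.5184 kW


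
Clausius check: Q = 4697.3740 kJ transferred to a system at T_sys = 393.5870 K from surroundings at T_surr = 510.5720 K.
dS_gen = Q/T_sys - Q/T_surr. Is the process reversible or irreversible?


dS_sys = 4697.3740/393.5870 = 11.9348 kJ/K
dS_surr = -4697.3740/510.5720 = -9.2002 kJ/K
dS_gen = 11.9348 - 9.2002 = 2.7346 kJ/K (irreversible)

dS_gen = 2.7346 kJ/K, irreversible


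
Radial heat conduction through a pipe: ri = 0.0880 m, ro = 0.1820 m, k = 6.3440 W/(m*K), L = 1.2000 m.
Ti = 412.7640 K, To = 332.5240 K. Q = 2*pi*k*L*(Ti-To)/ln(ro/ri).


dT = 80.2400 K
ln(ro/ri) = 0.7267
Q = 2*pi*6.3440*1.2000*80.2400 / 0.7267 = 5281.7526 W

5281.7526 W


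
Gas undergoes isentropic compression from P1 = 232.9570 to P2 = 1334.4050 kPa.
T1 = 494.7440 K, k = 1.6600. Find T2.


(k-1)/k = 0.3976
(P2/P1)^exp = 2.0016
T2 = 494.7440 * 2.0016 = 990.2817 K

990.2817 K


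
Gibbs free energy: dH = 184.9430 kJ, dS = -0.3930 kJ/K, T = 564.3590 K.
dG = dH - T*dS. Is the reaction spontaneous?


T*dS = 564.3590 * -0.3930 = -221.7931 kJ
dG = 184.9430 + 221.7931 = 406.7361 kJ (non-spontaneous)

dG = 406.7361 kJ, non-spontaneous


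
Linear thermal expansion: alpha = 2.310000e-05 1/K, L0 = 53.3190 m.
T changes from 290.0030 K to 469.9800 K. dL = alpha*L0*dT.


dT = 179.9770 K
dL = 2.310000e-05 * 53.3190 * 179.9770 = 0.221672 m
L_final = 53.540672 m

dL = 0.221672 m


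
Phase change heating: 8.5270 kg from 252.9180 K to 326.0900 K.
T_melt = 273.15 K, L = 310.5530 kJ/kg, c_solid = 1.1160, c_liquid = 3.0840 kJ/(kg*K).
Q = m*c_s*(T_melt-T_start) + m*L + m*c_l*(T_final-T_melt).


Q1 (sensible, solid) = 8.5270 * 1.1160 * 20.2320 = 192.5304 kJ
Q2 (latent) = 8.5270 * 310.5530 = 2648.0854 kJ
Q3 (sensible, liquid) = 8.5270 * 3.0840 * 52.9400 = 1392.1774 kJ
Q_total = 4232.7932 kJ

4232.7932 kJ


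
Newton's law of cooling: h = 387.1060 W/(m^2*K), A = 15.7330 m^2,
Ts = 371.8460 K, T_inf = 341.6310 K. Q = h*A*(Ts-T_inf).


dT = 30.2150 K
Q = 387.1060 * 15.7330 * 30.2150 = 184019.5838 W

184019.5838 W


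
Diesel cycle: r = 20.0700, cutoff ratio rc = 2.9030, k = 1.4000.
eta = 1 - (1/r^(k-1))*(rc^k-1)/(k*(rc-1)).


r^(k-1) = 3.3191
rc^k = 4.4462
eta = 0.6103 = 61.0282%

61.0282%


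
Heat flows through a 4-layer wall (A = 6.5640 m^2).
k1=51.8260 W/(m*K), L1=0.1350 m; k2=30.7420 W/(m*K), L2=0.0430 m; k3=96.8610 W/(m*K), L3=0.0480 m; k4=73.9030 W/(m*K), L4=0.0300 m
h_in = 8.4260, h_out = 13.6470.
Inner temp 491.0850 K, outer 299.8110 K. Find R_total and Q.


R_conv_in = 1/(8.4260*6.5640) = 0.0181
R_1 = 0.1350/(51.8260*6.5640) = 0.0004
R_2 = 0.0430/(30.7420*6.5640) = 0.0002
R_3 = 0.0480/(96.8610*6.5640) = 7.5496e-05
R_4 = 0.0300/(73.9030*6.5640) = 6.1843e-05
R_conv_out = 1/(13.6470*6.5640) = 0.0112
R_total = 0.0300 K/W
Q = 191.2740 / 0.0300 = 6377.6929 W

R_total = 0.0300 K/W, Q = 6377.6929 W


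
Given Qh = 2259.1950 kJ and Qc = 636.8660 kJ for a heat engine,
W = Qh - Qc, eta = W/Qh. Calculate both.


W = 2259.1950 - 636.8660 = 1622.3290 kJ
eta = 1622.3290 / 2259.1950 = 0.7181 = 71.8100%

W = 1622.3290 kJ, eta = 71.8100%


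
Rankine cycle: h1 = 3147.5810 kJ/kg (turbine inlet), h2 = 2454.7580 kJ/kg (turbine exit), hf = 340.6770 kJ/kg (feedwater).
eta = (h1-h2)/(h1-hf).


W = 692.8230 kJ/kg
Q_in = 2806.9040 kJ/kg
eta = 0.2468 = 24.6828%

eta = 24.6828%


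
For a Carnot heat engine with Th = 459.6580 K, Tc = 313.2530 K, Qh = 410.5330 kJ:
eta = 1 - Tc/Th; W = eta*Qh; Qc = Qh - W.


eta = 1 - 313.2530/459.6580 = 0.3185
W = 0.3185 * 410.5330 = 130.7583 kJ
Qc = 410.5330 - 130.7583 = 279.7747 kJ

eta = 31.8509%, W = 130.7583 kJ, Qc = 279.7747 kJ


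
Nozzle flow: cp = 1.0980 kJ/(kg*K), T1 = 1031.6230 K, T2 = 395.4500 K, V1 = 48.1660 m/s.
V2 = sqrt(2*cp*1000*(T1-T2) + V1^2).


dT = 636.1730 K
2*cp*1000*dT = 1397035.9080
V1^2 = 2319.9636
V2 = sqrt(1399355.8716) = 1182.9437 m/s

1182.9437 m/s


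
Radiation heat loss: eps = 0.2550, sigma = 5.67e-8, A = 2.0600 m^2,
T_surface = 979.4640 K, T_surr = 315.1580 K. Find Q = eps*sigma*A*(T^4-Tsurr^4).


T^4 = 9.2035e+11
Tsurr^4 = 9.8654e+09
Q = 0.2550 * 5.67e-8 * 2.0600 * 9.1049e+11 = 27118.3952 W

27118.3952 W


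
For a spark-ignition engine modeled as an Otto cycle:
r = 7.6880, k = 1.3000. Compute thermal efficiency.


r^(k-1) = 1.8439
eta = 1 - 1/1.8439 = 0.4577 = 45.7680%

45.7680%


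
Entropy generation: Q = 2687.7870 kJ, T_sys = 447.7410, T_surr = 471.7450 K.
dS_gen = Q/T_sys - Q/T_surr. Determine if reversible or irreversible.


dS_sys = 2687.7870/447.7410 = 6.0030 kJ/K
dS_surr = -2687.7870/471.7450 = -5.6975 kJ/K
dS_gen = 6.0030 - 5.6975 = 0.3055 kJ/K (irreversible)

dS_gen = 0.3055 kJ/K, irreversible


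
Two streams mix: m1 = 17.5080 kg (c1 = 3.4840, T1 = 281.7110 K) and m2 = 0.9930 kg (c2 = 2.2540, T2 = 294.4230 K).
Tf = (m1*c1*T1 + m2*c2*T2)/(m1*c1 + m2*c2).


num = 17842.7556
den = 63.2361
Tf = 282.1609 K

282.1609 K


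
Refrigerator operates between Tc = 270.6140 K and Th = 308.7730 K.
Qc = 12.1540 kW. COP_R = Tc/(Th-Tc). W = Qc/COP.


COP = 270.6140 / 38.1590 = 7.0917
W = 12.1540 / 7.0917 = 1.7138 kW

COP = 7.0917, W = 1.7138 kW


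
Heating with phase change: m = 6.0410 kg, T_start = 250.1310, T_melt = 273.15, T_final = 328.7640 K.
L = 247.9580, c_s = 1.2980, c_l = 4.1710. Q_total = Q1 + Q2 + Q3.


Q1 (sensible, solid) = 6.0410 * 1.2980 * 23.0190 = 180.4970 kJ
Q2 (latent) = 6.0410 * 247.9580 = 1497.9143 kJ
Q3 (sensible, liquid) = 6.0410 * 4.1710 * 55.6140 = 1401.3066 kJ
Q_total = 3079.7178 kJ

3079.7178 kJ


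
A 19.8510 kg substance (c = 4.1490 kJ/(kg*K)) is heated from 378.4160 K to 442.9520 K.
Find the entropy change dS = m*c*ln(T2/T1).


T2/T1 = 1.1705
ln(T2/T1) = 0.1575
dS = 19.8510 * 4.1490 * 0.1575 = 12.9693 kJ/K

12.9693 kJ/K


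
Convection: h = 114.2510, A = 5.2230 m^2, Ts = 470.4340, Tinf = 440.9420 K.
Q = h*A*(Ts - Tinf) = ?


dT = 29.4920 K
Q = 114.2510 * 5.2230 * 29.4920 = 17598.8488 W

17598.8488 W


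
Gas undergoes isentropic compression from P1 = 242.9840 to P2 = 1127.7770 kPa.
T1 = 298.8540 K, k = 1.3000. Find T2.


(k-1)/k = 0.2308
(P2/P1)^exp = 1.4251
T2 = 298.8540 * 1.4251 = 425.8929 K

425.8929 K


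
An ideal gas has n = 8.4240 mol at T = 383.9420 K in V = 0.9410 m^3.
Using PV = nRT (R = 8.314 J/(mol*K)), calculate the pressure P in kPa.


P = nRT/V = 8.4240 * 8.314 * 383.9420 / 0.9410
= 26890.1981 / 0.9410 = 28576.1935 Pa = 28.5762 kPa

28.5762 kPa


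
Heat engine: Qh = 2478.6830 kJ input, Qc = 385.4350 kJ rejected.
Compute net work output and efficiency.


W = 2478.6830 - 385.4350 = 2093.2480 kJ
eta = 2093.2480 / 2478.6830 = 0.8445 = 84.4500%

W = 2093.2480 kJ, eta = 84.4500%


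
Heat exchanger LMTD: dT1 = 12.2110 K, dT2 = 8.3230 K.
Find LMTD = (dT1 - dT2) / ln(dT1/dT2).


dT1/dT2 = 1.4671
ln(dT1/dT2) = 0.3833
LMTD = 3.8880 / 0.3833 = 10.1431 K

10.1431 K


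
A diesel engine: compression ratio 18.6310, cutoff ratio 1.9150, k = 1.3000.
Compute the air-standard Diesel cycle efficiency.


r^(k-1) = 2.4048
rc^k = 2.3271
eta = 0.5360 = 53.6045%

53.6045%


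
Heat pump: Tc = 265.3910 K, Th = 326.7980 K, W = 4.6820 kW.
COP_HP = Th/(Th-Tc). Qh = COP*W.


COP = 326.7980 / 61.4070 = 5.3218
Qh = 5.3218 * 4.6820 = 24.9168 kW

COP = 5.3218, Qh = 24.9168 kW


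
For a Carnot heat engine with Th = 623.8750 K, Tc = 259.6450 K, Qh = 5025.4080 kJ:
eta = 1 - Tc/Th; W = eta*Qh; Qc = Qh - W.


eta = 1 - 259.6450/623.8750 = 0.5838
W = 0.5838 * 5025.4080 = 2933.9280 kJ
Qc = 5025.4080 - 2933.9280 = 2091.4800 kJ

eta = 58.3819%, W = 2933.9280 kJ, Qc = 2091.4800 kJ


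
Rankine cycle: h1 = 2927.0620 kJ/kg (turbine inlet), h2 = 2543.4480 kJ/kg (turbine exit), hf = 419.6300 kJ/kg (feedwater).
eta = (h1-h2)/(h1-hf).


W = 383.6140 kJ/kg
Q_in = 2507.4320 kJ/kg
eta = 0.1530 = 15.2991%

eta = 15.2991%


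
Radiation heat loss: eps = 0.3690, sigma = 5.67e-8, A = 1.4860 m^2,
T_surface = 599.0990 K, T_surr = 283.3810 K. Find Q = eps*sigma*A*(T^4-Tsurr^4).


T^4 = 1.2882e+11
Tsurr^4 = 6.4489e+09
Q = 0.3690 * 5.67e-8 * 1.4860 * 1.2237e+11 = 3804.6868 W

3804.6868 W


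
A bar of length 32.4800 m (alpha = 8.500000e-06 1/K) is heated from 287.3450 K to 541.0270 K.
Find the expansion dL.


dT = 253.6820 K
dL = 8.500000e-06 * 32.4800 * 253.6820 = 0.070037 m
L_final = 32.550037 m

dL = 0.070037 m


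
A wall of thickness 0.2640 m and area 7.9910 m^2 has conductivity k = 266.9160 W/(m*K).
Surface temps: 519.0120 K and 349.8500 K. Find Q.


dT = 169.1620 K
Q = 266.9160 * 7.9910 * 169.1620 / 0.2640 = 1366704.4952 W

1366704.4952 W


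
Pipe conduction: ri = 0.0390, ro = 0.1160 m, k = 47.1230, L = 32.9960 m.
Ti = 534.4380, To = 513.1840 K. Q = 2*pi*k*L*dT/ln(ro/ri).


dT = 21.2540 K
ln(ro/ri) = 1.0900
Q = 2*pi*47.1230*32.9960*21.2540 / 1.0900 = 190492.0693 W

190492.0693 W


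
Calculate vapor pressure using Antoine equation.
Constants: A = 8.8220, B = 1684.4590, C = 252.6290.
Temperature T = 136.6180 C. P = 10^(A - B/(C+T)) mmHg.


C+T = 389.2470
B/(C+T) = 4.3275
log10(P) = 8.8220 - 4.3275 = 4.4945
P = 10^4.4945 = 31226.1896 mmHg

31226.1896 mmHg


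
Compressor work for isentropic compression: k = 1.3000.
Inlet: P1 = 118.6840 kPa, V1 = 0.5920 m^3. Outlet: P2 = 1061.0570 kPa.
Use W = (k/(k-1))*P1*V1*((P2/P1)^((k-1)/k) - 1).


(k-1)/k = 0.2308
(P2/P1)^exp = 1.6578
W = 4.3333 * 118.6840 * 0.5920 * (1.6578 - 1) = 200.2873 kJ

200.2873 kJ


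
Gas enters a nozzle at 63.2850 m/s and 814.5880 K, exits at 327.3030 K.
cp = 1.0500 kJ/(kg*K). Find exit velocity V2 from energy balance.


dT = 487.2850 K
2*cp*1000*dT = 1023298.5000
V1^2 = 4004.9912
V2 = sqrt(1027303.4912) = 1013.5598 m/s

1013.5598 m/s


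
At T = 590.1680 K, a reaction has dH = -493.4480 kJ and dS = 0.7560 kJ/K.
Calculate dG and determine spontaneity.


T*dS = 590.1680 * 0.7560 = 446.1670 kJ
dG = -493.4480 - 446.1670 = -939.6150 kJ (spontaneous)

dG = -939.6150 kJ, spontaneous


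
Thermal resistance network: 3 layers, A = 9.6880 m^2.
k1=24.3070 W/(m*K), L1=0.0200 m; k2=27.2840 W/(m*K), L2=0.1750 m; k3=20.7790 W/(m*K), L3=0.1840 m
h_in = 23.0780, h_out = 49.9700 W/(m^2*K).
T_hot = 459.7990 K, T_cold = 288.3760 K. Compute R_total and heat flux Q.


R_conv_in = 1/(23.0780*9.6880) = 0.0045
R_1 = 0.0200/(24.3070*9.6880) = 8.4931e-05
R_2 = 0.1750/(27.2840*9.6880) = 0.0007
R_3 = 0.1840/(20.7790*9.6880) = 0.0009
R_conv_out = 1/(49.9700*9.6880) = 0.0021
R_total = 0.0082 K/W
Q = 171.4230 / 0.0082 = 20906.9187 W

R_total = 0.0082 K/W, Q = 20906.9187 W


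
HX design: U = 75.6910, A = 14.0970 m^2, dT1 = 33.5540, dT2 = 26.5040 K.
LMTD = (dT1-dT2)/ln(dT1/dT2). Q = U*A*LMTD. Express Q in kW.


LMTD = 29.8906 K
Q = 75.6910 * 14.0970 * 29.8906 = 31893.7069 W = 31.8937 kW

31.8937 kW


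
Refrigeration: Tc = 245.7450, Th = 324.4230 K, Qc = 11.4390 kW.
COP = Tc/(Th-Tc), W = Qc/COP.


COP = 245.7450 / 78.6780 = 3.1234
W = 11.4390 / 3.1234 = 3.6623 kW

COP = 3.1234, W = 3.6623 kW


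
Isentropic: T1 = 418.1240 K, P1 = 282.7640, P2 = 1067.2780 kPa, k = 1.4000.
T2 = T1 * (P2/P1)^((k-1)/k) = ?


(k-1)/k = 0.2857
(P2/P1)^exp = 1.4616
T2 = 418.1240 * 1.4616 = 611.1114 K

611.1114 K


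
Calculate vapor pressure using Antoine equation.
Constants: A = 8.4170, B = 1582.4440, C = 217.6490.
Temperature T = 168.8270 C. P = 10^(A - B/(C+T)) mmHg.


C+T = 386.4760
B/(C+T) = 4.0945
log10(P) = 8.4170 - 4.0945 = 4.3225
P = 10^4.3225 = 21011.3220 mmHg

21011.3220 mmHg


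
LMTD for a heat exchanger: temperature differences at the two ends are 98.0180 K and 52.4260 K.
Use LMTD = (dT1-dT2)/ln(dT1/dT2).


dT1/dT2 = 1.8696
ln(dT1/dT2) = 0.6257
LMTD = 45.5920 / 0.6257 = 72.8599 K

72.8599 K


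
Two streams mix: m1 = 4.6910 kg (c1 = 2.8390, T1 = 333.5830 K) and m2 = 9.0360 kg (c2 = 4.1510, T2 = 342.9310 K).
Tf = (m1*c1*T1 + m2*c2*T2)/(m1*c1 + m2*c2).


num = 17305.3801
den = 50.8262
Tf = 340.4816 K

340.4816 K


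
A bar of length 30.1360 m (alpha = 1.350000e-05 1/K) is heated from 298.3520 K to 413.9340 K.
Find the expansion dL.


dT = 115.5820 K
dL = 1.350000e-05 * 30.1360 * 115.5820 = 0.047023 m
L_final = 30.183023 m

dL = 0.047023 m


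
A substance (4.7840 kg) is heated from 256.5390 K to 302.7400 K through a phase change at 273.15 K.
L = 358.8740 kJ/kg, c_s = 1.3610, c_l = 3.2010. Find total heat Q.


Q1 (sensible, solid) = 4.7840 * 1.3610 * 16.6110 = 108.1546 kJ
Q2 (latent) = 4.7840 * 358.8740 = 1716.8532 kJ
Q3 (sensible, liquid) = 4.7840 * 3.2010 * 29.5900 = 453.1290 kJ
Q_total = 2278.1368 kJ

2278.1368 kJ


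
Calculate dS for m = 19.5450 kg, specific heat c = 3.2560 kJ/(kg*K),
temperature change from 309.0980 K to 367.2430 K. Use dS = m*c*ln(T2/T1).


T2/T1 = 1.1881
ln(T2/T1) = 0.1724
dS = 19.5450 * 3.2560 * 0.1724 = 10.9691 kJ/K

10.9691 kJ/K


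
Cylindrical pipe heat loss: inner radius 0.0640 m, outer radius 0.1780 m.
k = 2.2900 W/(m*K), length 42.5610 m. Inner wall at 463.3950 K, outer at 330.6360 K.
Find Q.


dT = 132.7590 K
ln(ro/ri) = 1.0229
Q = 2*pi*2.2900*42.5610*132.7590 / 1.0229 = 79479.9838 W

79479.9838 W


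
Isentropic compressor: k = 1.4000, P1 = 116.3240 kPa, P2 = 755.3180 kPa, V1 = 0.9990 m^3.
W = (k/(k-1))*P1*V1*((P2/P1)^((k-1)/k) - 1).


(k-1)/k = 0.2857
(P2/P1)^exp = 1.7066
W = 3.5000 * 116.3240 * 0.9990 * (1.7066 - 1) = 287.3929 kJ

287.3929 kJ


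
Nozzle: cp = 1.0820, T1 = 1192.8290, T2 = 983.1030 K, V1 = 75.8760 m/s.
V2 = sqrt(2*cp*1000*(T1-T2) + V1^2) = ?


dT = 209.7260 K
2*cp*1000*dT = 453847.0640
V1^2 = 5757.1674
V2 = sqrt(459604.2314) = 677.9412 m/s

677.9412 m/s


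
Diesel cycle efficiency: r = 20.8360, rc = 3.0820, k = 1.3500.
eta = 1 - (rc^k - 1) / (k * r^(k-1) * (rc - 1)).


r^(k-1) = 2.8946
rc^k = 4.5701
eta = 0.5612 = 56.1188%

56.1188%


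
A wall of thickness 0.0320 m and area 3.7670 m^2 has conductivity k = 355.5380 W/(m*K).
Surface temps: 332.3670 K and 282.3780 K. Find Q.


dT = 49.9890 K
Q = 355.5380 * 3.7670 * 49.9890 / 0.0320 = 2092214.0585 W

2092214.0585 W


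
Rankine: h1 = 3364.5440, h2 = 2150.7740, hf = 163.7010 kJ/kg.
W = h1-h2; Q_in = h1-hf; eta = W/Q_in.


W = 1213.7700 kJ/kg
Q_in = 3200.8430 kJ/kg
eta = 0.3792 = 37.9203%

eta = 37.9203%


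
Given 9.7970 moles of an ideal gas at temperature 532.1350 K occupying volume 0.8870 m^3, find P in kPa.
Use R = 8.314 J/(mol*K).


P = nRT/V = 9.7970 * 8.314 * 532.1350 / 0.8870
= 43343.5973 / 0.8870 = 48865.3859 Pa = 48.8654 kPa

48.8654 kPa


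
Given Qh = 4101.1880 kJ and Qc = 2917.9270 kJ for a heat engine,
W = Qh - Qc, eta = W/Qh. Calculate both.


W = 4101.1880 - 2917.9270 = 1183.2610 kJ
eta = 1183.2610 / 4101.1880 = 0.2885 = 28.8517%

W = 1183.2610 kJ, eta = 28.8517%


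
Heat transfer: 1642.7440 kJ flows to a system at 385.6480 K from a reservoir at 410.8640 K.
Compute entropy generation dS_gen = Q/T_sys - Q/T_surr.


dS_sys = 1642.7440/385.6480 = 4.2597 kJ/K
dS_surr = -1642.7440/410.8640 = -3.9983 kJ/K
dS_gen = 4.2597 - 3.9983 = 0.2614 kJ/K (irreversible)

dS_gen = 0.2614 kJ/K, irreversible


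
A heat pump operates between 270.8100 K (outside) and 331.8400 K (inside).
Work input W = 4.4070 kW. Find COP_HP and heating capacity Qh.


COP = 331.8400 / 61.0300 = 5.4373
Qh = 5.4373 * 4.4070 = 23.9623 kW

COP = 5.4373, Qh = 23.9623 kW


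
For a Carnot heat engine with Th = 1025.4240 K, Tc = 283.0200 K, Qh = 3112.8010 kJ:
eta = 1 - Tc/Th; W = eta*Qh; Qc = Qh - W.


eta = 1 - 283.0200/1025.4240 = 0.7240
W = 0.7240 * 3112.8010 = 2253.6589 kJ
Qc = 3112.8010 - 2253.6589 = 859.1421 kJ

eta = 72.3997%, W = 2253.6589 kJ, Qc = 859.1421 kJ


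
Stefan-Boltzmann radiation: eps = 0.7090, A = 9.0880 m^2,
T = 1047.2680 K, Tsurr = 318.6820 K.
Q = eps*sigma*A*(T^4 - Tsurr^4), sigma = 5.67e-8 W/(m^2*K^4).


T^4 = 1.2029e+12
Tsurr^4 = 1.0314e+10
Q = 0.7090 * 5.67e-8 * 9.0880 * 1.1926e+12 = 435701.5633 W

435701.5633 W


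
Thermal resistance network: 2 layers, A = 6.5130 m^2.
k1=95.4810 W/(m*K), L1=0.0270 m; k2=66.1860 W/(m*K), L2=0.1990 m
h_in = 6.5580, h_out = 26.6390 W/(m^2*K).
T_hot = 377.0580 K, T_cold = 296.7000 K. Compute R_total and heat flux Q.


R_conv_in = 1/(6.5580*6.5130) = 0.0234
R_1 = 0.0270/(95.4810*6.5130) = 4.3418e-05
R_2 = 0.1990/(66.1860*6.5130) = 0.0005
R_conv_out = 1/(26.6390*6.5130) = 0.0058
R_total = 0.0297 K/W
Q = 80.3580 / 0.0297 = 2707.3667 W

R_total = 0.0297 K/W, Q = 2707.3667 W


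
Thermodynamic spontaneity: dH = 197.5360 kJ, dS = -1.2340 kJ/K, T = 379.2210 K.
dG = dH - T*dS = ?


T*dS = 379.2210 * -1.2340 = -467.9587 kJ
dG = 197.5360 + 467.9587 = 665.4947 kJ (non-spontaneous)

dG = 665.4947 kJ, non-spontaneous


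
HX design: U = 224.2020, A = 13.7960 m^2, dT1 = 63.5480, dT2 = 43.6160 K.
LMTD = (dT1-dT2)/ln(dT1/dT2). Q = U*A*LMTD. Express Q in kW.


LMTD = 52.9583 K
Q = 224.2020 * 13.7960 * 52.9583 = 163804.8857 W = 163.8049 kW

163.8049 kW


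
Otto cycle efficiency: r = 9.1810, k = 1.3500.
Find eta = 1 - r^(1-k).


r^(k-1) = 2.1728
eta = 1 - 1/2.1728 = 0.5398 = 53.9756%

53.9756%


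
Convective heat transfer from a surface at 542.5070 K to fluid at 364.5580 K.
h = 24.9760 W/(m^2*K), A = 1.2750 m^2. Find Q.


dT = 177.9490 K
Q = 24.9760 * 1.2750 * 177.9490 = 5666.6791 W

5666.6791 W


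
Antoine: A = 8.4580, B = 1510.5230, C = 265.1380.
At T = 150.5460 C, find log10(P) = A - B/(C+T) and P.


C+T = 415.6840
B/(C+T) = 3.6338
log10(P) = 8.4580 - 3.6338 = 4.8242
P = 10^4.8242 = 66707.5187 mmHg

66707.5187 mmHg


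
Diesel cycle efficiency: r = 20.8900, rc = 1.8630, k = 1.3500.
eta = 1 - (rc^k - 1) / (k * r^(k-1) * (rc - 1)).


r^(k-1) = 2.8972
rc^k = 2.3163
eta = 0.6100 = 61.0041%

61.0041%


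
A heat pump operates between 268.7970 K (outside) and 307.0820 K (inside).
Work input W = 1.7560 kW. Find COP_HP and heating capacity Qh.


COP = 307.0820 / 38.2850 = 8.0209
Qh = 8.0209 * 1.7560 = 14.0848 kW

COP = 8.0209, Qh = 14.0848 kW


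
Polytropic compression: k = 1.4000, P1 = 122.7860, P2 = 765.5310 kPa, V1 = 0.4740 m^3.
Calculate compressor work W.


(k-1)/k = 0.2857
(P2/P1)^exp = 1.6869
W = 3.5000 * 122.7860 * 0.4740 * (1.6869 - 1) = 139.9232 kJ

139.9232 kJ


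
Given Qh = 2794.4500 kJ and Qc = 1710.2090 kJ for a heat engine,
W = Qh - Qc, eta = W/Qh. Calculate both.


W = 2794.4500 - 1710.2090 = 1084.2410 kJ
eta = 1084.2410 / 2794.4500 = 0.3880 = 38.7998%

W = 1084.2410 kJ, eta = 38.7998%


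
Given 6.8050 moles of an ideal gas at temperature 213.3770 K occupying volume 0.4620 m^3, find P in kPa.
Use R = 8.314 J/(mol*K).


P = nRT/V = 6.8050 * 8.314 * 213.3770 / 0.4620
= 12072.1815 / 0.4620 = 26130.2629 Pa = 26.1303 kPa

26.1303 kPa


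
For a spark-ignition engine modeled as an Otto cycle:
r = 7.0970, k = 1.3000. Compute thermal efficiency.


r^(k-1) = 1.8002
eta = 1 - 1/1.8002 = 0.4445 = 44.4508%

44.4508%


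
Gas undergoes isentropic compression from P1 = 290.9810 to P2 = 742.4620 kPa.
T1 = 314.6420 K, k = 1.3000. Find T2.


(k-1)/k = 0.2308
(P2/P1)^exp = 1.2413
T2 = 314.6420 * 1.2413 = 390.5673 K

390.5673 K


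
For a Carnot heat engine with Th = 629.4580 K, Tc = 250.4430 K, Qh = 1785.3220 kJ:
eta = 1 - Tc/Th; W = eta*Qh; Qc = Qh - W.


eta = 1 - 250.4430/629.4580 = 0.6021
W = 0.6021 * 1785.3220 = 1074.9944 kJ
Qc = 1785.3220 - 1074.9944 = 710.3276 kJ

eta = 60.2129%, W = 1074.9944 kJ, Qc = 710.3276 kJ


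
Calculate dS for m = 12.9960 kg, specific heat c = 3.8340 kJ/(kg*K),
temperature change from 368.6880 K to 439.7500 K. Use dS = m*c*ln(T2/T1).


T2/T1 = 1.1927
ln(T2/T1) = 0.1763
dS = 12.9960 * 3.8340 * 0.1763 = 8.7822 kJ/K

8.7822 kJ/K


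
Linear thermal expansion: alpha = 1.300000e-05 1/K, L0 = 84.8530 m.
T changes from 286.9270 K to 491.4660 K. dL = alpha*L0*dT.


dT = 204.5390 K
dL = 1.300000e-05 * 84.8530 * 204.5390 = 0.225625 m
L_final = 85.078625 m

dL = 0.225625 m
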